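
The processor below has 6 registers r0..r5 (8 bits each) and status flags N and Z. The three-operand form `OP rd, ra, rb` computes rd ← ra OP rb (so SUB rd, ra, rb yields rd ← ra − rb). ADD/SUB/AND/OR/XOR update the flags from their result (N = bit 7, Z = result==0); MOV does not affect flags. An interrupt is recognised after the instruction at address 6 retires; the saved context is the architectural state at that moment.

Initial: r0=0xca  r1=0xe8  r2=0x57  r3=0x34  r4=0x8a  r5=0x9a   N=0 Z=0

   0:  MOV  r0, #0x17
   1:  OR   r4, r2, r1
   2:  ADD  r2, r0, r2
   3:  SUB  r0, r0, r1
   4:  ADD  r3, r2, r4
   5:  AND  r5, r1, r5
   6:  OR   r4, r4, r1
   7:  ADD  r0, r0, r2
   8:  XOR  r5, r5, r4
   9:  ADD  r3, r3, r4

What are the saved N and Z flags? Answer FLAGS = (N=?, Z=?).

after  0: r0=0x17 r1=0xe8 r2=0x57 r3=0x34 r4=0x8a r5=0x9a  N=0 Z=0
after  1: r0=0x17 r1=0xe8 r2=0x57 r3=0x34 r4=0xff r5=0x9a  N=1 Z=0
after  2: r0=0x17 r1=0xe8 r2=0x6e r3=0x34 r4=0xff r5=0x9a  N=0 Z=0
after  3: r0=0x2f r1=0xe8 r2=0x6e r3=0x34 r4=0xff r5=0x9a  N=0 Z=0
after  4: r0=0x2f r1=0xe8 r2=0x6e r3=0x6d r4=0xff r5=0x9a  N=0 Z=0
after  5: r0=0x2f r1=0xe8 r2=0x6e r3=0x6d r4=0xff r5=0x88  N=1 Z=0
after  6: r0=0x2f r1=0xe8 r2=0x6e r3=0x6d r4=0xff r5=0x88  N=1 Z=0
-- IRQ taken; context saved, return-PC = 7 --

FLAGS = (N=1, Z=0)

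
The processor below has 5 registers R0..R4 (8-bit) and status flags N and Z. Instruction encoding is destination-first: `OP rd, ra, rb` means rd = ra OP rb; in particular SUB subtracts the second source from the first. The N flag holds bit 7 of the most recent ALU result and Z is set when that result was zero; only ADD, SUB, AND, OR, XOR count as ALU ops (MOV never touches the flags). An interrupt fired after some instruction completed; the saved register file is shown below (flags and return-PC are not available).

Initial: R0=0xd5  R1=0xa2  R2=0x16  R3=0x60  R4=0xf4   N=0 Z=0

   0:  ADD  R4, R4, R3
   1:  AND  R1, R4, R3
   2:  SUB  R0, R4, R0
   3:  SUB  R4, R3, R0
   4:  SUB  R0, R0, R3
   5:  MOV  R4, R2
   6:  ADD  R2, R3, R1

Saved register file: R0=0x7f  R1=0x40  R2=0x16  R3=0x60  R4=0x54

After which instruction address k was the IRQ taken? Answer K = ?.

K = 2

after  0: R0=0xd5 R1=0xa2 R2=0x16 R3=0x60 R4=0x54  N=0 Z=0
after  1: R0=0xd5 R1=0x40 R2=0x16 R3=0x60 R4=0x54  N=0 Z=0
after  2: R0=0x7f R1=0x40 R2=0x16 R3=0x60 R4=0x54  N=0 Z=0
-- IRQ taken; context saved, return-PC = 3 --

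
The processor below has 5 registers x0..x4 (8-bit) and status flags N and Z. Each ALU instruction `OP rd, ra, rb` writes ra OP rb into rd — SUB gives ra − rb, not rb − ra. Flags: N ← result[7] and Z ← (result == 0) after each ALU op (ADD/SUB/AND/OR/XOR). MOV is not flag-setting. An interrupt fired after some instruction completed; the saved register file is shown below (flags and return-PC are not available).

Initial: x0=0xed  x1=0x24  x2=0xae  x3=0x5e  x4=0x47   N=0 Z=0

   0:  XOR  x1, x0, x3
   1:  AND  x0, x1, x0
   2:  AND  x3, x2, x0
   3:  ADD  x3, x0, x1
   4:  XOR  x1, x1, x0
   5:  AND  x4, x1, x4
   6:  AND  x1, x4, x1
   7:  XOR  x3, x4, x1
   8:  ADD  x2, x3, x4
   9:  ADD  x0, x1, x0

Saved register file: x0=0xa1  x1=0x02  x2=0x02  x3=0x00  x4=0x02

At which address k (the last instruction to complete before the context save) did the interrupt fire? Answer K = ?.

after  0: x0=0xed x1=0xb3 x2=0xae x3=0x5e x4=0x47  N=1 Z=0
after  1: x0=0xa1 x1=0xb3 x2=0xae x3=0x5e x4=0x47  N=1 Z=0
after  2: x0=0xa1 x1=0xb3 x2=0xae x3=0xa0 x4=0x47  N=1 Z=0
after  3: x0=0xa1 x1=0xb3 x2=0xae x3=0x54 x4=0x47  N=0 Z=0
after  4: x0=0xa1 x1=0x12 x2=0xae x3=0x54 x4=0x47  N=0 Z=0
after  5: x0=0xa1 x1=0x12 x2=0xae x3=0x54 x4=0x02  N=0 Z=0
after  6: x0=0xa1 x1=0x02 x2=0xae x3=0x54 x4=0x02  N=0 Z=0
after  7: x0=0xa1 x1=0x02 x2=0xae x3=0x00 x4=0x02  N=0 Z=1
after  8: x0=0xa1 x1=0x02 x2=0x02 x3=0x00 x4=0x02  N=0 Z=0
-- IRQ taken; context saved, return-PC = 9 --

K = 8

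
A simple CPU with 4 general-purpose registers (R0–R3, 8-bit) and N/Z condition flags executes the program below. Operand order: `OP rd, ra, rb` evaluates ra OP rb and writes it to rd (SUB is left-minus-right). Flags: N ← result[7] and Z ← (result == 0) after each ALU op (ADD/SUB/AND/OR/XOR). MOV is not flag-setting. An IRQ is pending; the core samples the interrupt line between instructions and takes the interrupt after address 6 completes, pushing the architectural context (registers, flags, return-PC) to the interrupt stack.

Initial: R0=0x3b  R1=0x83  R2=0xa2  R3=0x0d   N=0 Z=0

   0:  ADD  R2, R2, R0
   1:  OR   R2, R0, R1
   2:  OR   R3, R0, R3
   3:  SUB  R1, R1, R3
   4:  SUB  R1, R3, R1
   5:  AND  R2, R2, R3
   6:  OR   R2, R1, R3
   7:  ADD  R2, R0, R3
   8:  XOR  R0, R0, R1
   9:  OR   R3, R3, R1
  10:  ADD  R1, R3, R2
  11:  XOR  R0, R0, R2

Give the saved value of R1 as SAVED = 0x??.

SAVED = 0xfb

after  0: R0=0x3b R1=0x83 R2=0xdd R3=0x0d  N=1 Z=0
after  1: R0=0x3b R1=0x83 R2=0xbb R3=0x0d  N=1 Z=0
after  2: R0=0x3b R1=0x83 R2=0xbb R3=0x3f  N=0 Z=0
after  3: R0=0x3b R1=0x44 R2=0xbb R3=0x3f  N=0 Z=0
after  4: R0=0x3b R1=0xfb R2=0xbb R3=0x3f  N=1 Z=0
after  5: R0=0x3b R1=0xfb R2=0x3b R3=0x3f  N=0 Z=0
after  6: R0=0x3b R1=0xfb R2=0xff R3=0x3f  N=1 Z=0
-- IRQ taken; context saved, return-PC = 7 --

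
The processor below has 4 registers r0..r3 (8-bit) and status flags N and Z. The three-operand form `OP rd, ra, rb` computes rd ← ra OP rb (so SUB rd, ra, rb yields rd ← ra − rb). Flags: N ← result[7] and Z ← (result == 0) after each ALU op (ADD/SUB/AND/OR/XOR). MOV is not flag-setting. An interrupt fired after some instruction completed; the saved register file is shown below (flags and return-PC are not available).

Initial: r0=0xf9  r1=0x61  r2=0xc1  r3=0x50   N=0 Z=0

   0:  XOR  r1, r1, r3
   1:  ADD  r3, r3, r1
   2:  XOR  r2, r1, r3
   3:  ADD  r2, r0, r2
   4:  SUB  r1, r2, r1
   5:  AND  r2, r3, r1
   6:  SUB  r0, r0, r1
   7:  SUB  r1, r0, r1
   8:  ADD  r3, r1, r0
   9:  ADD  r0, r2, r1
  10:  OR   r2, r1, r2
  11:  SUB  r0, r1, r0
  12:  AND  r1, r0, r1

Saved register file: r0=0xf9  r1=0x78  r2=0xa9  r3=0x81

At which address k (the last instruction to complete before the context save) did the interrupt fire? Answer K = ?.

K = 4

after  0: r0=0xf9 r1=0x31 r2=0xc1 r3=0x50  N=0 Z=0
after  1: r0=0xf9 r1=0x31 r2=0xc1 r3=0x81  N=1 Z=0
after  2: r0=0xf9 r1=0x31 r2=0xb0 r3=0x81  N=1 Z=0
after  3: r0=0xf9 r1=0x31 r2=0xa9 r3=0x81  N=1 Z=0
after  4: r0=0xf9 r1=0x78 r2=0xa9 r3=0x81  N=0 Z=0
-- IRQ taken; context saved, return-PC = 5 --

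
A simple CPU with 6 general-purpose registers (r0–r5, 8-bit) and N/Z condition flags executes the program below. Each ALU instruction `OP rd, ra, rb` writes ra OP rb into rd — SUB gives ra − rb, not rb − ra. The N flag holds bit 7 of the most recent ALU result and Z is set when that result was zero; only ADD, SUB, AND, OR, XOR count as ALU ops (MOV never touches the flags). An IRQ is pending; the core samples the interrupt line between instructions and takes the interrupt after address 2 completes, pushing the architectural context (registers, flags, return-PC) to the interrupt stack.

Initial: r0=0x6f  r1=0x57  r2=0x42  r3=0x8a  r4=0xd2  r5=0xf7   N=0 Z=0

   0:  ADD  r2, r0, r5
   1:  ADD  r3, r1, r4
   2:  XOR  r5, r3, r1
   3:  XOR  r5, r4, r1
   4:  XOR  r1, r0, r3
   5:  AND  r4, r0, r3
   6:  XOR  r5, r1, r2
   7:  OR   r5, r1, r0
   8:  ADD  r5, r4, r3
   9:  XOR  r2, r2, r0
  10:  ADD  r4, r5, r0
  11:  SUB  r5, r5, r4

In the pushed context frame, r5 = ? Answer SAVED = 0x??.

after  0: r0=0x6f r1=0x57 r2=0x66 r3=0x8a r4=0xd2 r5=0xf7  N=0 Z=0
after  1: r0=0x6f r1=0x57 r2=0x66 r3=0x29 r4=0xd2 r5=0xf7  N=0 Z=0
after  2: r0=0x6f r1=0x57 r2=0x66 r3=0x29 r4=0xd2 r5=0x7e  N=0 Z=0
-- IRQ taken; context saved, return-PC = 3 --

SAVED = 0x7e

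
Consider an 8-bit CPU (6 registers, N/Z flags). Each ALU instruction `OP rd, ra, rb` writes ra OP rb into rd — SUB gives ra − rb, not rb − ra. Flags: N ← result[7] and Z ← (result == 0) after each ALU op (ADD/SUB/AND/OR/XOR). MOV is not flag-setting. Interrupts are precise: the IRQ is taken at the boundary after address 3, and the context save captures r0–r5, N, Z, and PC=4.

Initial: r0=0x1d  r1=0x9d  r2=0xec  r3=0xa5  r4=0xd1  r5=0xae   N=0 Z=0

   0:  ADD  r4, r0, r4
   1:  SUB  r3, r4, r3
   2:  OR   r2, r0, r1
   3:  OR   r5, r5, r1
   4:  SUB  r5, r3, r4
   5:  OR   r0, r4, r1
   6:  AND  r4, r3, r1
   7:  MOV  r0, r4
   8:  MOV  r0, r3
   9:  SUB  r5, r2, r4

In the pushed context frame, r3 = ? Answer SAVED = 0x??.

after  0: r0=0x1d r1=0x9d r2=0xec r3=0xa5 r4=0xee r5=0xae  N=1 Z=0
after  1: r0=0x1d r1=0x9d r2=0xec r3=0x49 r4=0xee r5=0xae  N=0 Z=0
after  2: r0=0x1d r1=0x9d r2=0x9d r3=0x49 r4=0xee r5=0xae  N=1 Z=0
after  3: r0=0x1d r1=0x9d r2=0x9d r3=0x49 r4=0xee r5=0xbf  N=1 Z=0
-- IRQ taken; context saved, return-PC = 4 --

SAVED = 0x49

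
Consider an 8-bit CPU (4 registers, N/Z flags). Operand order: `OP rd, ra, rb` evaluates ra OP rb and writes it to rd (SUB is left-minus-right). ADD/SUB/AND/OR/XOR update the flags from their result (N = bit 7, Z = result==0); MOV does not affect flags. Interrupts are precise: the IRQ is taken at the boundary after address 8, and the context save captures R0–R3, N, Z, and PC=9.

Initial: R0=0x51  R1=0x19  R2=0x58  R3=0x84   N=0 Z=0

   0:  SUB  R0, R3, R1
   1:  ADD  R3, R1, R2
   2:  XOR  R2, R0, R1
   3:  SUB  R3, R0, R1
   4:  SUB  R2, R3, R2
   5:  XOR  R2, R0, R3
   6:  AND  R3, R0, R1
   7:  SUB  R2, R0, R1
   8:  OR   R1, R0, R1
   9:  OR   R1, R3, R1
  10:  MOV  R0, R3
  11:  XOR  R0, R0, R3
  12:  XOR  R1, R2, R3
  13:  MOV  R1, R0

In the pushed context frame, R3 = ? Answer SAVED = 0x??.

after  0: R0=0x6b R1=0x19 R2=0x58 R3=0x84  N=0 Z=0
after  1: R0=0x6b R1=0x19 R2=0x58 R3=0x71  N=0 Z=0
after  2: R0=0x6b R1=0x19 R2=0x72 R3=0x71  N=0 Z=0
after  3: R0=0x6b R1=0x19 R2=0x72 R3=0x52  N=0 Z=0
after  4: R0=0x6b R1=0x19 R2=0xe0 R3=0x52  N=1 Z=0
after  5: R0=0x6b R1=0x19 R2=0x39 R3=0x52  N=0 Z=0
after  6: R0=0x6b R1=0x19 R2=0x39 R3=0x09  N=0 Z=0
after  7: R0=0x6b R1=0x19 R2=0x52 R3=0x09  N=0 Z=0
after  8: R0=0x6b R1=0x7b R2=0x52 R3=0x09  N=0 Z=0
-- IRQ taken; context saved, return-PC = 9 --

SAVED = 0x09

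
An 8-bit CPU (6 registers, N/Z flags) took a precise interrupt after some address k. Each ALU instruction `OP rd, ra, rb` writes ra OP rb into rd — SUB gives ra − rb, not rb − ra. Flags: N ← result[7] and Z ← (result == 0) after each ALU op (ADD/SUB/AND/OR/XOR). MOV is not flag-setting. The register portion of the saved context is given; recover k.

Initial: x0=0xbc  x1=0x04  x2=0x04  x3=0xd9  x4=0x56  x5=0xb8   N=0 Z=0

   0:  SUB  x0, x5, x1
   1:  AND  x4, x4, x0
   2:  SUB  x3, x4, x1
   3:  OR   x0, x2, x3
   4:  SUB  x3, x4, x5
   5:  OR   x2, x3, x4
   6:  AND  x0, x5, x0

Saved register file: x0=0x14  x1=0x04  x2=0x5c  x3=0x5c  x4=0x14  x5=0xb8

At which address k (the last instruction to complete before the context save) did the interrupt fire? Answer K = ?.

K = 5

after  0: x0=0xb4 x1=0x04 x2=0x04 x3=0xd9 x4=0x56 x5=0xb8  N=1 Z=0
after  1: x0=0xb4 x1=0x04 x2=0x04 x3=0xd9 x4=0x14 x5=0xb8  N=0 Z=0
after  2: x0=0xb4 x1=0x04 x2=0x04 x3=0x10 x4=0x14 x5=0xb8  N=0 Z=0
after  3: x0=0x14 x1=0x04 x2=0x04 x3=0x10 x4=0x14 x5=0xb8  N=0 Z=0
after  4: x0=0x14 x1=0x04 x2=0x04 x3=0x5c x4=0x14 x5=0xb8  N=0 Z=0
after  5: x0=0x14 x1=0x04 x2=0x5c x3=0x5c x4=0x14 x5=0xb8  N=0 Z=0
-- IRQ taken; context saved, return-PC = 6 --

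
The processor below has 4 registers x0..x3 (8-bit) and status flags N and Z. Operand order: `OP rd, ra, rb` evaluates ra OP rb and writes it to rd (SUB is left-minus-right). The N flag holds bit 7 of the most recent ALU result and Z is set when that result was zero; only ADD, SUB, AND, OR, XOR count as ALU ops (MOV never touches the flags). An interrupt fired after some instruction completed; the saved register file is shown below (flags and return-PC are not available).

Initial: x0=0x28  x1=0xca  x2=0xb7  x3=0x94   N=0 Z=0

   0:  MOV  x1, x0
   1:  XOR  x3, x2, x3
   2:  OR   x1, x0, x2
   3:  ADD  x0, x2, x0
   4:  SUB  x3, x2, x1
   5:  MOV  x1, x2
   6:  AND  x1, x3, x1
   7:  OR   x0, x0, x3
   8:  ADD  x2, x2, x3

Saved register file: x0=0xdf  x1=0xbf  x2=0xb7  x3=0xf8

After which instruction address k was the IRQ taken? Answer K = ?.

after  0: x0=0x28 x1=0x28 x2=0xb7 x3=0x94  N=0 Z=0
after  1: x0=0x28 x1=0x28 x2=0xb7 x3=0x23  N=0 Z=0
after  2: x0=0x28 x1=0xbf x2=0xb7 x3=0x23  N=1 Z=0
after  3: x0=0xdf x1=0xbf x2=0xb7 x3=0x23  N=1 Z=0
after  4: x0=0xdf x1=0xbf x2=0xb7 x3=0xf8  N=1 Z=0
-- IRQ taken; context saved, return-PC = 5 --

K = 4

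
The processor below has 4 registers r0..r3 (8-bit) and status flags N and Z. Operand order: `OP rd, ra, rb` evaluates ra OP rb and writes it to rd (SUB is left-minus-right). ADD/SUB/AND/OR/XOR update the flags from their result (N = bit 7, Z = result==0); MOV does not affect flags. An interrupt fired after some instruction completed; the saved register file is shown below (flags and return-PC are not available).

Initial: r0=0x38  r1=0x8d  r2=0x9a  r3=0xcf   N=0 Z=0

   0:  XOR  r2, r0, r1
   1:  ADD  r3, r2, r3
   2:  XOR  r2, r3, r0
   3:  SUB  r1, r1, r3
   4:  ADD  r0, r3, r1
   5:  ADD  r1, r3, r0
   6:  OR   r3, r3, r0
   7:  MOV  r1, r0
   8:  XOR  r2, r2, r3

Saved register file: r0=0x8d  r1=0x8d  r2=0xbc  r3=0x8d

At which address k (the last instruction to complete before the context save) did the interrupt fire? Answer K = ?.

after  0: r0=0x38 r1=0x8d r2=0xb5 r3=0xcf  N=1 Z=0
after  1: r0=0x38 r1=0x8d r2=0xb5 r3=0x84  N=1 Z=0
after  2: r0=0x38 r1=0x8d r2=0xbc r3=0x84  N=1 Z=0
after  3: r0=0x38 r1=0x09 r2=0xbc r3=0x84  N=0 Z=0
after  4: r0=0x8d r1=0x09 r2=0xbc r3=0x84  N=1 Z=0
after  5: r0=0x8d r1=0x11 r2=0xbc r3=0x84  N=0 Z=0
after  6: r0=0x8d r1=0x11 r2=0xbc r3=0x8d  N=1 Z=0
after  7: r0=0x8d r1=0x8d r2=0xbc r3=0x8d  N=1 Z=0
-- IRQ taken; context saved, return-PC = 8 --

K = 7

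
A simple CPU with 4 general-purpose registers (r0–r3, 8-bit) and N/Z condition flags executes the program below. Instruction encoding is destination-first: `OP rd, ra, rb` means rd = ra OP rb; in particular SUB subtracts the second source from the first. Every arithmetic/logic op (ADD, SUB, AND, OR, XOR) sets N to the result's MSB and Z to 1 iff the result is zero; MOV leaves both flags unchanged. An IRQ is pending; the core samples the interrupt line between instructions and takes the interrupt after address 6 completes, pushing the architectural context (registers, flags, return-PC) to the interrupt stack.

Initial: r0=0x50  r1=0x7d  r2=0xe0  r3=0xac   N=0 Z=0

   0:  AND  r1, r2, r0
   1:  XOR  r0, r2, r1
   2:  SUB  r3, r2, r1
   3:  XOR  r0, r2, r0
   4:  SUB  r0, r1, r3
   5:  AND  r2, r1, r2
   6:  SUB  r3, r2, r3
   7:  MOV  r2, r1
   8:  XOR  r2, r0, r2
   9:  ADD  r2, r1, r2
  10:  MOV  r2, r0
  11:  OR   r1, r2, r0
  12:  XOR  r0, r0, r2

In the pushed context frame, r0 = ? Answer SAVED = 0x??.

after  0: r0=0x50 r1=0x40 r2=0xe0 r3=0xac  N=0 Z=0
after  1: r0=0xa0 r1=0x40 r2=0xe0 r3=0xac  N=1 Z=0
after  2: r0=0xa0 r1=0x40 r2=0xe0 r3=0xa0  N=1 Z=0
after  3: r0=0x40 r1=0x40 r2=0xe0 r3=0xa0  N=0 Z=0
after  4: r0=0xa0 r1=0x40 r2=0xe0 r3=0xa0  N=1 Z=0
after  5: r0=0xa0 r1=0x40 r2=0x40 r3=0xa0  N=0 Z=0
after  6: r0=0xa0 r1=0x40 r2=0x40 r3=0xa0  N=1 Z=0
-- IRQ taken; context saved, return-PC = 7 --

SAVED = 0xa0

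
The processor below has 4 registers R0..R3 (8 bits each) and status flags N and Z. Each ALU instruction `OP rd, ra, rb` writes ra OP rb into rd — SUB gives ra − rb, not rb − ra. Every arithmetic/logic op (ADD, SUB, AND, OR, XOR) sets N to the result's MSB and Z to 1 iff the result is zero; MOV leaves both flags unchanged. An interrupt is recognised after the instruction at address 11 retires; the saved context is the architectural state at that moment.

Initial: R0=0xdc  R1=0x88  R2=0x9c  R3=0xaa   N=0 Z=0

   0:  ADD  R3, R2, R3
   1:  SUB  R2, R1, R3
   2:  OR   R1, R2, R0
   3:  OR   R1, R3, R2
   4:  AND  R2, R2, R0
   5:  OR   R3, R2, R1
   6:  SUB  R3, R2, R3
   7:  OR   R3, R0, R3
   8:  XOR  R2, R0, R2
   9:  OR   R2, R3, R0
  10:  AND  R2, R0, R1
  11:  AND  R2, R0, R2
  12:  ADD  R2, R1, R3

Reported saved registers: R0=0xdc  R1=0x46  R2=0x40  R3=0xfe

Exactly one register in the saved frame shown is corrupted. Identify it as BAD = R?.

after  0: R0=0xdc R1=0x88 R2=0x9c R3=0x46  N=0 Z=0
after  1: R0=0xdc R1=0x88 R2=0x42 R3=0x46  N=0 Z=0
after  2: R0=0xdc R1=0xde R2=0x42 R3=0x46  N=1 Z=0
after  3: R0=0xdc R1=0x46 R2=0x42 R3=0x46  N=0 Z=0
after  4: R0=0xdc R1=0x46 R2=0x40 R3=0x46  N=0 Z=0
after  5: R0=0xdc R1=0x46 R2=0x40 R3=0x46  N=0 Z=0
after  6: R0=0xdc R1=0x46 R2=0x40 R3=0xfa  N=1 Z=0
after  7: R0=0xdc R1=0x46 R2=0x40 R3=0xfe  N=1 Z=0
after  8: R0=0xdc R1=0x46 R2=0x9c R3=0xfe  N=1 Z=0
after  9: R0=0xdc R1=0x46 R2=0xfe R3=0xfe  N=1 Z=0
after 10: R0=0xdc R1=0x46 R2=0x44 R3=0xfe  N=0 Z=0
after 11: R0=0xdc R1=0x46 R2=0x44 R3=0xfe  N=0 Z=0
-- IRQ taken; context saved, return-PC = 12 --
mismatch: R2: reported 0x40 vs actual 0x44

BAD = R2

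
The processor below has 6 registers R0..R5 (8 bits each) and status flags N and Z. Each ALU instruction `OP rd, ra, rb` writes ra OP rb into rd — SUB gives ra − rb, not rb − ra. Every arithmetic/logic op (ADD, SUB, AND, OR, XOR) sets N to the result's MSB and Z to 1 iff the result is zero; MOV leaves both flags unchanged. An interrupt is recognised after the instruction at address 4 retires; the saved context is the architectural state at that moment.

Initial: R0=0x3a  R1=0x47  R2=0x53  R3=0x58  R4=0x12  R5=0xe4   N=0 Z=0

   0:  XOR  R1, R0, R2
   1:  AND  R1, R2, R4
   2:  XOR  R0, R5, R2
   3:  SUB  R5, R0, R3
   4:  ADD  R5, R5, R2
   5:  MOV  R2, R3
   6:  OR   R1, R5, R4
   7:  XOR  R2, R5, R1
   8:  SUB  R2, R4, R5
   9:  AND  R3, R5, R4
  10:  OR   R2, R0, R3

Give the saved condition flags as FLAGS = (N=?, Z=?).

FLAGS = (N=1, Z=0)

after  0: R0=0x3a R1=0x69 R2=0x53 R3=0x58 R4=0x12 R5=0xe4  N=0 Z=0
after  1: R0=0x3a R1=0x12 R2=0x53 R3=0x58 R4=0x12 R5=0xe4  N=0 Z=0
after  2: R0=0xb7 R1=0x12 R2=0x53 R3=0x58 R4=0x12 R5=0xe4  N=1 Z=0
after  3: R0=0xb7 R1=0x12 R2=0x53 R3=0x58 R4=0x12 R5=0x5f  N=0 Z=0
after  4: R0=0xb7 R1=0x12 R2=0x53 R3=0x58 R4=0x12 R5=0xb2  N=1 Z=0
-- IRQ taken; context saved, return-PC = 5 --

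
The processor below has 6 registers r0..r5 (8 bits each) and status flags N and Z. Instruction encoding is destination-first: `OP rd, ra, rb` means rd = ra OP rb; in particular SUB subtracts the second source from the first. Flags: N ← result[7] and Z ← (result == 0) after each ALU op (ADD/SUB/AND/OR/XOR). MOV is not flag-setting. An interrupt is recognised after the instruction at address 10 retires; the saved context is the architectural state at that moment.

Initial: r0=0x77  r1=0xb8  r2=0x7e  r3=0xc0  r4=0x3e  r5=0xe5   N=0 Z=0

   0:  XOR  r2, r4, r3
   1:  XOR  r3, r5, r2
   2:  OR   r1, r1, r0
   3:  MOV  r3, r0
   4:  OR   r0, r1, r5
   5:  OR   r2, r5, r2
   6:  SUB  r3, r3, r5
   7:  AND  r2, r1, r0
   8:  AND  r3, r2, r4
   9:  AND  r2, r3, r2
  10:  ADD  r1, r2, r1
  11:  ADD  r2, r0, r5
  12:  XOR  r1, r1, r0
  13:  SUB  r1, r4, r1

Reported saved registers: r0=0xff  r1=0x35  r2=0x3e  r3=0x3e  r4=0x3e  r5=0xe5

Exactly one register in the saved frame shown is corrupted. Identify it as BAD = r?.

BAD = r1

after  0: r0=0x77 r1=0xb8 r2=0xfe r3=0xc0 r4=0x3e r5=0xe5  N=1 Z=0
after  1: r0=0x77 r1=0xb8 r2=0xfe r3=0x1b r4=0x3e r5=0xe5  N=0 Z=0
after  2: r0=0x77 r1=0xff r2=0xfe r3=0x1b r4=0x3e r5=0xe5  N=1 Z=0
after  3: r0=0x77 r1=0xff r2=0xfe r3=0x77 r4=0x3e r5=0xe5  N=1 Z=0
after  4: r0=0xff r1=0xff r2=0xfe r3=0x77 r4=0x3e r5=0xe5  N=1 Z=0
after  5: r0=0xff r1=0xff r2=0xff r3=0x77 r4=0x3e r5=0xe5  N=1 Z=0
after  6: r0=0xff r1=0xff r2=0xff r3=0x92 r4=0x3e r5=0xe5  N=1 Z=0
after  7: r0=0xff r1=0xff r2=0xff r3=0x92 r4=0x3e r5=0xe5  N=1 Z=0
after  8: r0=0xff r1=0xff r2=0xff r3=0x3e r4=0x3e r5=0xe5  N=0 Z=0
after  9: r0=0xff r1=0xff r2=0x3e r3=0x3e r4=0x3e r5=0xe5  N=0 Z=0
after 10: r0=0xff r1=0x3d r2=0x3e r3=0x3e r4=0x3e r5=0xe5  N=0 Z=0
-- IRQ taken; context saved, return-PC = 11 --
mismatch: r1: reported 0x35 vs actual 0x3d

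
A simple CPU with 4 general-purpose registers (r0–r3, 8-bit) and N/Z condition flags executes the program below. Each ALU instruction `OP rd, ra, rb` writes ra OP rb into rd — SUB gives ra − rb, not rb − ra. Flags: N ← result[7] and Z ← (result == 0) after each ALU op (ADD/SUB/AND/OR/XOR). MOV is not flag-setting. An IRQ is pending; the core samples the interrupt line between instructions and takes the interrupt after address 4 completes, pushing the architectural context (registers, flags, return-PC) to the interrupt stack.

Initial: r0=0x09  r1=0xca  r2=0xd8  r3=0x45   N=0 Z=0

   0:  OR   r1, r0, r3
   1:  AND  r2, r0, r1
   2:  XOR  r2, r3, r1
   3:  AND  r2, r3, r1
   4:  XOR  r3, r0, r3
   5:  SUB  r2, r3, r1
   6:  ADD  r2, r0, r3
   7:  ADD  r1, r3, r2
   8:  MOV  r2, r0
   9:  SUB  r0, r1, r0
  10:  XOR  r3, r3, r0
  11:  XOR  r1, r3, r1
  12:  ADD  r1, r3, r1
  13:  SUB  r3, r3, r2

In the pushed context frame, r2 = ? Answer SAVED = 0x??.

SAVED = 0x45

after  0: r0=0x09 r1=0x4d r2=0xd8 r3=0x45  N=0 Z=0
after  1: r0=0x09 r1=0x4d r2=0x09 r3=0x45  N=0 Z=0
after  2: r0=0x09 r1=0x4d r2=0x08 r3=0x45  N=0 Z=0
after  3: r0=0x09 r1=0x4d r2=0x45 r3=0x45  N=0 Z=0
after  4: r0=0x09 r1=0x4d r2=0x45 r3=0x4c  N=0 Z=0
-- IRQ taken; context saved, return-PC = 5 --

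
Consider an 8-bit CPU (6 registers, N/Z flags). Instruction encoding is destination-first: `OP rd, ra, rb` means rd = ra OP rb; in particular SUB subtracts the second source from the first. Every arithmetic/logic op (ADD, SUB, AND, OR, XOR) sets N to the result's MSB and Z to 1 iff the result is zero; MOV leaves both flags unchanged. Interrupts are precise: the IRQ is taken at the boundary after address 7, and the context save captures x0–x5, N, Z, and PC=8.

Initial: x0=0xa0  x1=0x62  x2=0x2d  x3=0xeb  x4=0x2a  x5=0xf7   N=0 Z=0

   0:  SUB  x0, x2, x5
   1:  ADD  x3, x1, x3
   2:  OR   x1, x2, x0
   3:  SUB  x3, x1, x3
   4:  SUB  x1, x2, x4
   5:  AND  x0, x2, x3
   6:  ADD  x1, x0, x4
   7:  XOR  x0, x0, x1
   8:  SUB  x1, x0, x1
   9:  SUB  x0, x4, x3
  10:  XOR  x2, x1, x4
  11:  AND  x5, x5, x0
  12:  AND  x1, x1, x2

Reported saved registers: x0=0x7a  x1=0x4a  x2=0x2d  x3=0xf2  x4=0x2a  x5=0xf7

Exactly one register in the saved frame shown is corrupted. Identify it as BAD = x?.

after  0: x0=0x36 x1=0x62 x2=0x2d x3=0xeb x4=0x2a x5=0xf7  N=0 Z=0
after  1: x0=0x36 x1=0x62 x2=0x2d x3=0x4d x4=0x2a x5=0xf7  N=0 Z=0
after  2: x0=0x36 x1=0x3f x2=0x2d x3=0x4d x4=0x2a x5=0xf7  N=0 Z=0
after  3: x0=0x36 x1=0x3f x2=0x2d x3=0xf2 x4=0x2a x5=0xf7  N=1 Z=0
after  4: x0=0x36 x1=0x03 x2=0x2d x3=0xf2 x4=0x2a x5=0xf7  N=0 Z=0
after  5: x0=0x20 x1=0x03 x2=0x2d x3=0xf2 x4=0x2a x5=0xf7  N=0 Z=0
after  6: x0=0x20 x1=0x4a x2=0x2d x3=0xf2 x4=0x2a x5=0xf7  N=0 Z=0
after  7: x0=0x6a x1=0x4a x2=0x2d x3=0xf2 x4=0x2a x5=0xf7  N=0 Z=0
-- IRQ taken; context saved, return-PC = 8 --
mismatch: x0: reported 0x7a vs actual 0x6a

BAD = x0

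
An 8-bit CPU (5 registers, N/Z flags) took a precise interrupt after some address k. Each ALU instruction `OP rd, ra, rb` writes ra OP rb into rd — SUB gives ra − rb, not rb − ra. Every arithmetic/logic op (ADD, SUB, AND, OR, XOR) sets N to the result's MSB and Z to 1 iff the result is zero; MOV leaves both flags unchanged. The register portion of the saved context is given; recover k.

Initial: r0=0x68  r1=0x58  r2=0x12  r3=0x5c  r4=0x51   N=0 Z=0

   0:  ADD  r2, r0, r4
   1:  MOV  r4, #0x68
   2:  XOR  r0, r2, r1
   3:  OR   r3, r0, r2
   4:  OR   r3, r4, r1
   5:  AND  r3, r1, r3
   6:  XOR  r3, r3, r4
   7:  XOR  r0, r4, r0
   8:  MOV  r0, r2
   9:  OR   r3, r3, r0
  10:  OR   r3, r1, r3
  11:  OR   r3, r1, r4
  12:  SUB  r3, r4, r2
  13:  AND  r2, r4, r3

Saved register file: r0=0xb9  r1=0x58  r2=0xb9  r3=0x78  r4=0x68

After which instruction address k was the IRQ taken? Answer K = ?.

K = 11

after  0: r0=0x68 r1=0x58 r2=0xb9 r3=0x5c r4=0x51  N=1 Z=0
after  1: r0=0x68 r1=0x58 r2=0xb9 r3=0x5c r4=0x68  N=1 Z=0
after  2: r0=0xe1 r1=0x58 r2=0xb9 r3=0x5c r4=0x68  N=1 Z=0
after  3: r0=0xe1 r1=0x58 r2=0xb9 r3=0xf9 r4=0x68  N=1 Z=0
after  4: r0=0xe1 r1=0x58 r2=0xb9 r3=0x78 r4=0x68  N=0 Z=0
after  5: r0=0xe1 r1=0x58 r2=0xb9 r3=0x58 r4=0x68  N=0 Z=0
after  6: r0=0xe1 r1=0x58 r2=0xb9 r3=0x30 r4=0x68  N=0 Z=0
after  7: r0=0x89 r1=0x58 r2=0xb9 r3=0x30 r4=0x68  N=1 Z=0
after  8: r0=0xb9 r1=0x58 r2=0xb9 r3=0x30 r4=0x68  N=1 Z=0
after  9: r0=0xb9 r1=0x58 r2=0xb9 r3=0xb9 r4=0x68  N=1 Z=0
after 10: r0=0xb9 r1=0x58 r2=0xb9 r3=0xf9 r4=0x68  N=1 Z=0
after 11: r0=0xb9 r1=0x58 r2=0xb9 r3=0x78 r4=0x68  N=0 Z=0
-- IRQ taken; context saved, return-PC = 12 --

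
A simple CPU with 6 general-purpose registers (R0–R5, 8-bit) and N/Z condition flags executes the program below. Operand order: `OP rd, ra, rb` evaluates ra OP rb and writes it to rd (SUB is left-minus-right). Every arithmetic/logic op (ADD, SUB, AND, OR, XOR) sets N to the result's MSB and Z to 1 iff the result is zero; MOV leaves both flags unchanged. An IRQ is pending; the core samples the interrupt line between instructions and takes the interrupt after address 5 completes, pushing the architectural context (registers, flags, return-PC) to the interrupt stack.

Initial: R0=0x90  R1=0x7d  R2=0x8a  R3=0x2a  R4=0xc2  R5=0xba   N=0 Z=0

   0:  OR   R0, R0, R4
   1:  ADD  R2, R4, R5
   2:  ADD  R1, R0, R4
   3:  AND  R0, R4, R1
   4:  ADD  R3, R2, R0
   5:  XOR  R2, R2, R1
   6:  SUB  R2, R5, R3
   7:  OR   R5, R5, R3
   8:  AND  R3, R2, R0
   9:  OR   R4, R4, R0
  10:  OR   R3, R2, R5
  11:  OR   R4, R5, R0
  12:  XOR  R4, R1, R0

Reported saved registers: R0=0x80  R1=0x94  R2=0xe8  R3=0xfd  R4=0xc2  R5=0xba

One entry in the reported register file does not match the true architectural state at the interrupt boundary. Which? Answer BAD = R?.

BAD = R3

after  0: R0=0xd2 R1=0x7d R2=0x8a R3=0x2a R4=0xc2 R5=0xba  N=1 Z=0
after  1: R0=0xd2 R1=0x7d R2=0x7c R3=0x2a R4=0xc2 R5=0xba  N=0 Z=0
after  2: R0=0xd2 R1=0x94 R2=0x7c R3=0x2a R4=0xc2 R5=0xba  N=1 Z=0
after  3: R0=0x80 R1=0x94 R2=0x7c R3=0x2a R4=0xc2 R5=0xba  N=1 Z=0
after  4: R0=0x80 R1=0x94 R2=0x7c R3=0xfc R4=0xc2 R5=0xba  N=1 Z=0
after  5: R0=0x80 R1=0x94 R2=0xe8 R3=0xfc R4=0xc2 R5=0xba  N=1 Z=0
-- IRQ taken; context saved, return-PC = 6 --
mismatch: R3: reported 0xfd vs actual 0xfc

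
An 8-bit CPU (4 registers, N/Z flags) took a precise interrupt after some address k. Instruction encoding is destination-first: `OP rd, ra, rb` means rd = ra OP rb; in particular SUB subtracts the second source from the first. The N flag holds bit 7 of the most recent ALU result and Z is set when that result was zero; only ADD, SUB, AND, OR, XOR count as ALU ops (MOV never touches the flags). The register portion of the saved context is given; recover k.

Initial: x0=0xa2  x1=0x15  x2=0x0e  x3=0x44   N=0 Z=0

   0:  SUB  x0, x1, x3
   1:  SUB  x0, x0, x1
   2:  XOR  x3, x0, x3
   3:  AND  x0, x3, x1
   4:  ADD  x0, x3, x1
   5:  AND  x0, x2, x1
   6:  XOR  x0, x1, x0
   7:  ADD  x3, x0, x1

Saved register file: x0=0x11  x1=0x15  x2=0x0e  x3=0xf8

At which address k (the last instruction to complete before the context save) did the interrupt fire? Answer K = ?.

K = 6

after  0: x0=0xd1 x1=0x15 x2=0x0e x3=0x44  N=1 Z=0
after  1: x0=0xbc x1=0x15 x2=0x0e x3=0x44  N=1 Z=0
after  2: x0=0xbc x1=0x15 x2=0x0e x3=0xf8  N=1 Z=0
after  3: x0=0x10 x1=0x15 x2=0x0e x3=0xf8  N=0 Z=0
after  4: x0=0x0d x1=0x15 x2=0x0e x3=0xf8  N=0 Z=0
after  5: x0=0x04 x1=0x15 x2=0x0e x3=0xf8  N=0 Z=0
after  6: x0=0x11 x1=0x15 x2=0x0e x3=0xf8  N=0 Z=0
-- IRQ taken; context saved, return-PC = 7 --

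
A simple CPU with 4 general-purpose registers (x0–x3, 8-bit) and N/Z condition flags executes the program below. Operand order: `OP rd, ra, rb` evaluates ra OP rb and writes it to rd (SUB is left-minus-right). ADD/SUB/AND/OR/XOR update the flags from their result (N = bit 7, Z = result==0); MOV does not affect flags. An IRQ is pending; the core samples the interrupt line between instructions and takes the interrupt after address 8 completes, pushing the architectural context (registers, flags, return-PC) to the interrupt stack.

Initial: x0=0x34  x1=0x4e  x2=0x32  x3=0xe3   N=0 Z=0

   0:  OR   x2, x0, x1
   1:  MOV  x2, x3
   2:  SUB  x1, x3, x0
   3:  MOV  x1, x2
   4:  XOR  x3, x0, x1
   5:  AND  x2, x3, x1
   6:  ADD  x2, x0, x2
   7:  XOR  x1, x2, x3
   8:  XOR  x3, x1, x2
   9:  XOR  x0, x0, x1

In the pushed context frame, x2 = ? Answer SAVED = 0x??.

after  0: x0=0x34 x1=0x4e x2=0x7e x3=0xe3  N=0 Z=0
after  1: x0=0x34 x1=0x4e x2=0xe3 x3=0xe3  N=0 Z=0
after  2: x0=0x34 x1=0xaf x2=0xe3 x3=0xe3  N=1 Z=0
after  3: x0=0x34 x1=0xe3 x2=0xe3 x3=0xe3  N=1 Z=0
after  4: x0=0x34 x1=0xe3 x2=0xe3 x3=0xd7  N=1 Z=0
after  5: x0=0x34 x1=0xe3 x2=0xc3 x3=0xd7  N=1 Z=0
after  6: x0=0x34 x1=0xe3 x2=0xf7 x3=0xd7  N=1 Z=0
after  7: x0=0x34 x1=0x20 x2=0xf7 x3=0xd7  N=0 Z=0
after  8: x0=0x34 x1=0x20 x2=0xf7 x3=0xd7  N=1 Z=0
-- IRQ taken; context saved, return-PC = 9 --

SAVED = 0xf7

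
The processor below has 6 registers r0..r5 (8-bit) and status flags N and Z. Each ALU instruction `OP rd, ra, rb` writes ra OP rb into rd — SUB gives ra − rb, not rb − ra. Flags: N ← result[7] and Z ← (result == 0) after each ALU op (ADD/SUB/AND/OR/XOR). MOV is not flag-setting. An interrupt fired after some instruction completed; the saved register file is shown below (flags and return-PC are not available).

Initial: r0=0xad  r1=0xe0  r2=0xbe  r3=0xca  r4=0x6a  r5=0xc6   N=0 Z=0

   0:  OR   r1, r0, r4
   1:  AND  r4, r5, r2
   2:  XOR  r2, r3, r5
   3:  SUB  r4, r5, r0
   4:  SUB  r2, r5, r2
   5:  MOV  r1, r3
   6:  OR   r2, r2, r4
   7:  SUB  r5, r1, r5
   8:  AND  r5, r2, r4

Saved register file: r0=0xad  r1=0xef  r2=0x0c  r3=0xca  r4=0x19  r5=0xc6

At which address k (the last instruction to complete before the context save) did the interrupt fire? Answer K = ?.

after  0: r0=0xad r1=0xef r2=0xbe r3=0xca r4=0x6a r5=0xc6  N=1 Z=0
after  1: r0=0xad r1=0xef r2=0xbe r3=0xca r4=0x86 r5=0xc6  N=1 Z=0
after  2: r0=0xad r1=0xef r2=0x0c r3=0xca r4=0x86 r5=0xc6  N=0 Z=0
after  3: r0=0xad r1=0xef r2=0x0c r3=0xca r4=0x19 r5=0xc6  N=0 Z=0
-- IRQ taken; context saved, return-PC = 4 --

K = 3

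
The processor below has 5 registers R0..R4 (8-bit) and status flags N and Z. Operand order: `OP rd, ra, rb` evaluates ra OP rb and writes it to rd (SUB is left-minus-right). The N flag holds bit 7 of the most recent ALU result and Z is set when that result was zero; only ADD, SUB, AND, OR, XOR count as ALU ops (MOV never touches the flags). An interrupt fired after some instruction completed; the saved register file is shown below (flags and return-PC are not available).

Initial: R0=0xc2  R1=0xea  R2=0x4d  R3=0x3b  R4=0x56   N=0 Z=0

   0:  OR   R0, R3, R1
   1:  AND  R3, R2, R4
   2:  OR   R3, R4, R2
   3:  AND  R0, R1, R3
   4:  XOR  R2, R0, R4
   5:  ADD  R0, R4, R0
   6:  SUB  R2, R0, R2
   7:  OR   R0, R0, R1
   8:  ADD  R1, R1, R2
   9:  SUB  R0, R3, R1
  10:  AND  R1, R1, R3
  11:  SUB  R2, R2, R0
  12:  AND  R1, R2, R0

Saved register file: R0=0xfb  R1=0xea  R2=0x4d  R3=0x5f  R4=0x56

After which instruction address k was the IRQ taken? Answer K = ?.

after  0: R0=0xfb R1=0xea R2=0x4d R3=0x3b R4=0x56  N=1 Z=0
after  1: R0=0xfb R1=0xea R2=0x4d R3=0x44 R4=0x56  N=0 Z=0
after  2: R0=0xfb R1=0xea R2=0x4d R3=0x5f R4=0x56  N=0 Z=0
-- IRQ taken; context saved, return-PC = 3 --

K = 2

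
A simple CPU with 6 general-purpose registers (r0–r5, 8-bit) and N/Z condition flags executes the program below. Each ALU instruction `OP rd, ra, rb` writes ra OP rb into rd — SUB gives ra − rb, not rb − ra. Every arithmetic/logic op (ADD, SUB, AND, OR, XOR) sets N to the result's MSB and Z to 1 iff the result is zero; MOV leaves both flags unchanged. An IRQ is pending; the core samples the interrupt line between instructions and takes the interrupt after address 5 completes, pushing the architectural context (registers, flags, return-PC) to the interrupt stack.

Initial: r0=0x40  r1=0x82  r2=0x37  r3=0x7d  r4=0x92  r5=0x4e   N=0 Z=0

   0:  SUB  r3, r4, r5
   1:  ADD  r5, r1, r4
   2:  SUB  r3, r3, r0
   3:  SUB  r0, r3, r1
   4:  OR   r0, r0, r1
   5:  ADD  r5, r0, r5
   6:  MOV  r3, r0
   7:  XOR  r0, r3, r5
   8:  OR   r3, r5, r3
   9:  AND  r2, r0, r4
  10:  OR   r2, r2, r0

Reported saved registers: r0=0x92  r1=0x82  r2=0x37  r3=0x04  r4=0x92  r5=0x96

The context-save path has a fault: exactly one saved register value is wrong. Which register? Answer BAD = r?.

BAD = r0

after  0: r0=0x40 r1=0x82 r2=0x37 r3=0x44 r4=0x92 r5=0x4e  N=0 Z=0
after  1: r0=0x40 r1=0x82 r2=0x37 r3=0x44 r4=0x92 r5=0x14  N=0 Z=0
after  2: r0=0x40 r1=0x82 r2=0x37 r3=0x04 r4=0x92 r5=0x14  N=0 Z=0
after  3: r0=0x82 r1=0x82 r2=0x37 r3=0x04 r4=0x92 r5=0x14  N=1 Z=0
after  4: r0=0x82 r1=0x82 r2=0x37 r3=0x04 r4=0x92 r5=0x14  N=1 Z=0
after  5: r0=0x82 r1=0x82 r2=0x37 r3=0x04 r4=0x92 r5=0x96  N=1 Z=0
-- IRQ taken; context saved, return-PC = 6 --
mismatch: r0: reported 0x92 vs actual 0x82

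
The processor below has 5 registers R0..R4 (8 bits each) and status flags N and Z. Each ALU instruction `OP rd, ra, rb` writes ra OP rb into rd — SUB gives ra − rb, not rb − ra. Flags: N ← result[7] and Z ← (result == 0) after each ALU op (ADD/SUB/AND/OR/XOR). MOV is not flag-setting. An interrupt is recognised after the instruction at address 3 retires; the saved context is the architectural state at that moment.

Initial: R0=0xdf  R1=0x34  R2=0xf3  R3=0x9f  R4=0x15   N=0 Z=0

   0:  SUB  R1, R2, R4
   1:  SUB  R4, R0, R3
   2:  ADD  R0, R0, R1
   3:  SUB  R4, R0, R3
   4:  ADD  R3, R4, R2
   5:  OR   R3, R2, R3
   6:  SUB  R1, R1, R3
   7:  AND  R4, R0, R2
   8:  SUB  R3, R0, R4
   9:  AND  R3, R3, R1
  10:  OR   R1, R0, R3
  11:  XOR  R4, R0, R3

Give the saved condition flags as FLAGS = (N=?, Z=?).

after  0: R0=0xdf R1=0xde R2=0xf3 R3=0x9f R4=0x15  N=1 Z=0
after  1: R0=0xdf R1=0xde R2=0xf3 R3=0x9f R4=0x40  N=0 Z=0
after  2: R0=0xbd R1=0xde R2=0xf3 R3=0x9f R4=0x40  N=1 Z=0
after  3: R0=0xbd R1=0xde R2=0xf3 R3=0x9f R4=0x1e  N=0 Z=0
-- IRQ taken; context saved, return-PC = 4 --

FLAGS = (N=0, Z=0)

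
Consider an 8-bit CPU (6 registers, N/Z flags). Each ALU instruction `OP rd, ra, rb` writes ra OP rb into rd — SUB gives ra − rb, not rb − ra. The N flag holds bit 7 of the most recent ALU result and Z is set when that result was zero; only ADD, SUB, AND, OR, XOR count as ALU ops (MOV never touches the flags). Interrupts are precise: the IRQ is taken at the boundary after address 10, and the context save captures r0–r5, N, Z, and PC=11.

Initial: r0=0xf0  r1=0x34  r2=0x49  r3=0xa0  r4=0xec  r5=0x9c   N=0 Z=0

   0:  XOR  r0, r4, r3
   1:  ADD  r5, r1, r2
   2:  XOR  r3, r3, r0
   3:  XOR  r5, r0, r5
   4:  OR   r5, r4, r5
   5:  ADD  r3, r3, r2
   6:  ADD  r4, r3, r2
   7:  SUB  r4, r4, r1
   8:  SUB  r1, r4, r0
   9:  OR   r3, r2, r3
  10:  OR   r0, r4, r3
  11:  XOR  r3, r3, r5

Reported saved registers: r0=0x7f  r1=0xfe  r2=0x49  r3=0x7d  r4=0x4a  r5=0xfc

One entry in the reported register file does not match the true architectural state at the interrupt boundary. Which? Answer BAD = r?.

BAD = r5

after  0: r0=0x4c r1=0x34 r2=0x49 r3=0xa0 r4=0xec r5=0x9c  N=0 Z=0
after  1: r0=0x4c r1=0x34 r2=0x49 r3=0xa0 r4=0xec r5=0x7d  N=0 Z=0
after  2: r0=0x4c r1=0x34 r2=0x49 r3=0xec r4=0xec r5=0x7d  N=1 Z=0
after  3: r0=0x4c r1=0x34 r2=0x49 r3=0xec r4=0xec r5=0x31  N=0 Z=0
after  4: r0=0x4c r1=0x34 r2=0x49 r3=0xec r4=0xec r5=0xfd  N=1 Z=0
after  5: r0=0x4c r1=0x34 r2=0x49 r3=0x35 r4=0xec r5=0xfd  N=0 Z=0
after  6: r0=0x4c r1=0x34 r2=0x49 r3=0x35 r4=0x7e r5=0xfd  N=0 Z=0
after  7: r0=0x4c r1=0x34 r2=0x49 r3=0x35 r4=0x4a r5=0xfd  N=0 Z=0
after  8: r0=0x4c r1=0xfe r2=0x49 r3=0x35 r4=0x4a r5=0xfd  N=1 Z=0
after  9: r0=0x4c r1=0xfe r2=0x49 r3=0x7d r4=0x4a r5=0xfd  N=0 Z=0
after 10: r0=0x7f r1=0xfe r2=0x49 r3=0x7d r4=0x4a r5=0xfd  N=0 Z=0
-- IRQ taken; context saved, return-PC = 11 --
mismatch: r5: reported 0xfc vs actual 0xfd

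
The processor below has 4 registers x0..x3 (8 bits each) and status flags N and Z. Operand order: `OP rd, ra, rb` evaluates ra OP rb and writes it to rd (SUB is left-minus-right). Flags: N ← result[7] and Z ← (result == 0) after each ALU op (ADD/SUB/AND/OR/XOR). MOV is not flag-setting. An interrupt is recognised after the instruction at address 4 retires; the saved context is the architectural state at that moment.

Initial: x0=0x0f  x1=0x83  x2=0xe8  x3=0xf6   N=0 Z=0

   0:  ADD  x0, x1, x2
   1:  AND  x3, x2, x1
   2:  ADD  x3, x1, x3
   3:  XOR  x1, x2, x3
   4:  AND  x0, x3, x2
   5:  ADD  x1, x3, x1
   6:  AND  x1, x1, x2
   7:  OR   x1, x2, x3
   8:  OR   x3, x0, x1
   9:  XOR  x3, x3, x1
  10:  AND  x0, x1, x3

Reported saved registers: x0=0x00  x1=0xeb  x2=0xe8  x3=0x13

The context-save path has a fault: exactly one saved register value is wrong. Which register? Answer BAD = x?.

BAD = x3

after  0: x0=0x6b x1=0x83 x2=0xe8 x3=0xf6  N=0 Z=0
after  1: x0=0x6b x1=0x83 x2=0xe8 x3=0x80  N=1 Z=0
after  2: x0=0x6b x1=0x83 x2=0xe8 x3=0x03  N=0 Z=0
after  3: x0=0x6b x1=0xeb x2=0xe8 x3=0x03  N=1 Z=0
after  4: x0=0x00 x1=0xeb x2=0xe8 x3=0x03  N=0 Z=1
-- IRQ taken; context saved, return-PC = 5 --
mismatch: x3: reported 0x13 vs actual 0x03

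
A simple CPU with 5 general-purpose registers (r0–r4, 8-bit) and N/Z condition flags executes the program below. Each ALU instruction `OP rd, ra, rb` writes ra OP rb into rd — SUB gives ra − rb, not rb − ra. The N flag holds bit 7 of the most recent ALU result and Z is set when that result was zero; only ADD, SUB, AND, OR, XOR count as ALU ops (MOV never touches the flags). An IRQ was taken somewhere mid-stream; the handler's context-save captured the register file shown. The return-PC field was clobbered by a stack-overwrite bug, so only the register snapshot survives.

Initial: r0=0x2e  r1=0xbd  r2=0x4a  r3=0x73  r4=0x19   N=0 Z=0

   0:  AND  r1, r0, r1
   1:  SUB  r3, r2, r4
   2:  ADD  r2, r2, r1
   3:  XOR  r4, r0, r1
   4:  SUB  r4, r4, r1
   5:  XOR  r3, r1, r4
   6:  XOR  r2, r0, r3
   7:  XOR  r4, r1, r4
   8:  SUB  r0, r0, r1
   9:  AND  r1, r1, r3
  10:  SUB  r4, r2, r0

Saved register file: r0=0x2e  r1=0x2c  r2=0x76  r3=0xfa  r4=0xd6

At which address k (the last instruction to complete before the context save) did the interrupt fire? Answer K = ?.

after  0: r0=0x2e r1=0x2c r2=0x4a r3=0x73 r4=0x19  N=0 Z=0
after  1: r0=0x2e r1=0x2c r2=0x4a r3=0x31 r4=0x19  N=0 Z=0
after  2: r0=0x2e r1=0x2c r2=0x76 r3=0x31 r4=0x19  N=0 Z=0
after  3: r0=0x2e r1=0x2c r2=0x76 r3=0x31 r4=0x02  N=0 Z=0
after  4: r0=0x2e r1=0x2c r2=0x76 r3=0x31 r4=0xd6  N=1 Z=0
after  5: r0=0x2e r1=0x2c r2=0x76 r3=0xfa r4=0xd6  N=1 Z=0
-- IRQ taken; context saved, return-PC = 6 --

K = 5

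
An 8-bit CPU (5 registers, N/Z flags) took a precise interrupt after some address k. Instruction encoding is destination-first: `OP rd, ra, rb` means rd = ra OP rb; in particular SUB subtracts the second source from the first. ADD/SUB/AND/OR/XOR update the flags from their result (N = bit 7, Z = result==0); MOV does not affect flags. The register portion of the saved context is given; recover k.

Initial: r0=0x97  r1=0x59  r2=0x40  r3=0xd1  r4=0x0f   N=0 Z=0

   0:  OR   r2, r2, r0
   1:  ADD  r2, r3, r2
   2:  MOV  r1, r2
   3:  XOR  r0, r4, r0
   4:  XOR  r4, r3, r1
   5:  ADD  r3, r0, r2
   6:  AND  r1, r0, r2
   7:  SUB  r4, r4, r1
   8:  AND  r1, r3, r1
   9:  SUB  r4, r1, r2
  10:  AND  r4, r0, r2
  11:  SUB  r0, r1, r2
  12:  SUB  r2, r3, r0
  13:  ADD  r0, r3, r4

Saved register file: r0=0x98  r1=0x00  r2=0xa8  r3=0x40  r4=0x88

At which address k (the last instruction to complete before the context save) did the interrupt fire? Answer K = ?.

K = 10

after  0: r0=0x97 r1=0x59 r2=0xd7 r3=0xd1 r4=0x0f  N=1 Z=0
after  1: r0=0x97 r1=0x59 r2=0xa8 r3=0xd1 r4=0x0f  N=1 Z=0
after  2: r0=0x97 r1=0xa8 r2=0xa8 r3=0xd1 r4=0x0f  N=1 Z=0
after  3: r0=0x98 r1=0xa8 r2=0xa8 r3=0xd1 r4=0x0f  N=1 Z=0
after  4: r0=0x98 r1=0xa8 r2=0xa8 r3=0xd1 r4=0x79  N=0 Z=0
after  5: r0=0x98 r1=0xa8 r2=0xa8 r3=0x40 r4=0x79  N=0 Z=0
after  6: r0=0x98 r1=0x88 r2=0xa8 r3=0x40 r4=0x79  N=1 Z=0
after  7: r0=0x98 r1=0x88 r2=0xa8 r3=0x40 r4=0xf1  N=1 Z=0
after  8: r0=0x98 r1=0x00 r2=0xa8 r3=0x40 r4=0xf1  N=0 Z=1
after  9: r0=0x98 r1=0x00 r2=0xa8 r3=0x40 r4=0x58  N=0 Z=0
after 10: r0=0x98 r1=0x00 r2=0xa8 r3=0x40 r4=0x88  N=1 Z=0
-- IRQ taken; context saved, return-PC = 11 --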